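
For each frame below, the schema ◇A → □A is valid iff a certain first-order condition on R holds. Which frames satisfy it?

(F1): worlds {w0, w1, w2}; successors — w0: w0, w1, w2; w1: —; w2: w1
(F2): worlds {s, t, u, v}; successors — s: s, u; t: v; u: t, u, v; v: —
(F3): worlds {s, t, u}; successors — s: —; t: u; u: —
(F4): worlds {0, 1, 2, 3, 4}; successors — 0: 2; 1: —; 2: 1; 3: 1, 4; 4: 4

(F3)

The schema corresponds to partial functionality: ∀x ∀y ∀z (Rxy ∧ Rxz → y = z).
(F1): fails — w0 sees both w0 and w1.
(F2): fails — s sees both s and u.
(F3): condition met.
(F4): fails — 3 sees both 1 and 4.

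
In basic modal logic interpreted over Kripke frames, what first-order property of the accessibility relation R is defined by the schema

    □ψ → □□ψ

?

Transitivity

This is the 4 axiom.
It corresponds to transitivity: ∀x ∀y ∀z (Rxy ∧ Ryz → Rxz).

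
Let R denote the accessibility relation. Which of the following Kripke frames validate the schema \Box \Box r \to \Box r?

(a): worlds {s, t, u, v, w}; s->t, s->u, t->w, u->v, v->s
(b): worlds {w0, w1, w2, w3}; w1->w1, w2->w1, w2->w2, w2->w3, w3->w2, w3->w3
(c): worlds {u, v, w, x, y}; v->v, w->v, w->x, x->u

(b)

Frame correspondent (Sahlqvist): \forall x \forall y (Rxy \to \exists z (Rxz \wedge Rzy)) — i.e. density.
(a): fails — Ruv but no z with Ruz and Rzv.
(b): satisfies the condition.
(c): fails — Rxu but no z with Rxz and Rzu.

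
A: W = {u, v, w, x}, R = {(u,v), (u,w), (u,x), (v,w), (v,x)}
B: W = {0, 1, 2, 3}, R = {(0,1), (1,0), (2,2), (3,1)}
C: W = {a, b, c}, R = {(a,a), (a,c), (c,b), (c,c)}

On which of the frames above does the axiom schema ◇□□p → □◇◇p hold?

B

Frame correspondent (Sahlqvist): ∀x ∀y ∀z ((xRy ∧ xRz) → ∃w (yR²w ∧ zR²w)) — i.e. a generalized confluence (Geach) condition.
A: fails — uRv, uRv but no t with vR²t and vR²t.
B: condition met.
C: fails — cRb, cRb but no w with bR²w and bR²w.
Valid on: B.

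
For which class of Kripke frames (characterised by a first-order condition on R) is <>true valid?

seriality: forall x exists y Rxy

◇⊤ holds at w iff w has a successor, so frame-validity of ◇⊤ is exactly seriality. Equivalently via □q → ◇q:
Suppose □q→◇q is valid. At any x set V(q)=W. Then □q at x, so ◇q at x, so x has a successor.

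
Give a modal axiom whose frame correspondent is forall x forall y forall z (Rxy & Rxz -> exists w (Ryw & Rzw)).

This is convergence; the standard corresponding axiom is .2: ◇□r → □◇r.

◇□r → □◇r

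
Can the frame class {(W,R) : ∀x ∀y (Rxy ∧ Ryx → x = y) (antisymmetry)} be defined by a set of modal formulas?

Any modally definable frame class is closed under surjective bounded morphisms.
The 6-cycle (worlds w0,w1,w2,w3,w4,w5 with w0→w1→w2→w3→w4→w5→w0) is antisymmetric. Sending even-indexed worlds to a and odd-indexed worlds to b is a surjective bounded morphism onto the two-world frame with a↔b, which is not antisymmetric.
So no modal formula (or set of formulas) defines exactly the antisymmetric frames.

No — not modally definable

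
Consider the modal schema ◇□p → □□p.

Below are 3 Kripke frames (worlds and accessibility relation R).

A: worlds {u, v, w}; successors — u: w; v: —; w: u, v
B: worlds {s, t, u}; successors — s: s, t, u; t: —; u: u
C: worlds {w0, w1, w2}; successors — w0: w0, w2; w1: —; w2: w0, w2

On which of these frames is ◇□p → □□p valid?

C

This is the axiom for a generalized confluence (Geach) condition; its first-order frame correspondent is ∀x ∀y ∀z ((xRy ∧ xR²z) → ∃w (yRw ∧ z = w)).
A: fails — wRv, wR²w but no t with vRt and w=t.
B: fails — sRt, sR²s but no w with tRw and s=w.
C: holds.
Valid on: C.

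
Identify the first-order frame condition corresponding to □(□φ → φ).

shift-reflexivity

This schema is the T□ axiom.
Its frame correspondent is shift-reflexivity — ∀x ∀y (Rxy → Ryy).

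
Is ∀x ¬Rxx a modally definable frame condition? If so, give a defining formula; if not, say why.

No

Any modally definable frame class is closed under surjective bounded morphisms.
The 4-cycle (worlds s,t,u,v with s→t→u→v→s) is irreflexive, and the map sending every world to a single reflexive point • is a surjective bounded morphism (forth: every edge maps to (•,•); back: every world has a successor). So any modal formula valid on the 4-cycle is also valid on the reflexive point, which is not irreflexive.
Hence irreflexivity is not modally definable.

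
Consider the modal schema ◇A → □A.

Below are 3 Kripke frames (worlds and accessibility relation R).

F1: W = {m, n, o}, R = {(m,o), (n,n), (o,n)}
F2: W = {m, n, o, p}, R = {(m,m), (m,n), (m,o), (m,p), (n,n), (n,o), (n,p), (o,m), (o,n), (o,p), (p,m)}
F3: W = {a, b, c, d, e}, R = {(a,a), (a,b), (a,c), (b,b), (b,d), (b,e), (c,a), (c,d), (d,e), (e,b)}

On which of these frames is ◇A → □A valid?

The schema corresponds to partial functionality: ∀x ∀y ∀z (Rxy ∧ Rxz → y = z).
F1: holds.
F2: fails — m sees both m and n.
F3: fails — a sees both a and b.

F1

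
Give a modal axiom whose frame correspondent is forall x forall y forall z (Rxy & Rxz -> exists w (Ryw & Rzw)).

This is convergence; the standard corresponding axiom is .2: ◇□r → □◇r.

◇□r → □◇r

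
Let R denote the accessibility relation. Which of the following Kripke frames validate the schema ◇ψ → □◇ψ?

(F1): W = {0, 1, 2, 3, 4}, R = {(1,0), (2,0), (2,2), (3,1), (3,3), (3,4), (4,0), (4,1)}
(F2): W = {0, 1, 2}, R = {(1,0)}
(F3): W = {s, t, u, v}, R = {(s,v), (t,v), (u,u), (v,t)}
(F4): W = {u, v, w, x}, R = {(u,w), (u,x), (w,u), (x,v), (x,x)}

none

Frame correspondent (Sahlqvist): ∀x ∀y ∀z (Rxy ∧ Rxz → Ryz) — i.e. the Euclidean property.
(F1): fails — R10 and R10 but not R00.
(F2): fails — R10 and R10 but not R00.
(F3): fails — Rsv and Rsv but not Rvv.
(F4): fails — Ruw and Ruw but not Rww.
Valid on no frame.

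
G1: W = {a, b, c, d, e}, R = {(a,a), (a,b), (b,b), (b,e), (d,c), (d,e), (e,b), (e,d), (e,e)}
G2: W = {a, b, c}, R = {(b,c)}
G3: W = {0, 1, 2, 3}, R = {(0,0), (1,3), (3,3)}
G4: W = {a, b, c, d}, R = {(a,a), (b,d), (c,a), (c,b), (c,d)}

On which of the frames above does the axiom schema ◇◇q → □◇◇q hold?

G2, G3

This is the axiom for a generalized confluence (Geach) condition; its first-order frame correspondent is ∀x ∀y ∀z ((xR²y ∧ xRz) → ∃w (y = w ∧ zR²w)).
G1: fails — aR²a, aRb but no w with a=w and bR²w.
G2: holds.
G3: holds.
G4: fails — cR²a, cRb but no w with a=w and bR²w.
Valid on: G2, G3.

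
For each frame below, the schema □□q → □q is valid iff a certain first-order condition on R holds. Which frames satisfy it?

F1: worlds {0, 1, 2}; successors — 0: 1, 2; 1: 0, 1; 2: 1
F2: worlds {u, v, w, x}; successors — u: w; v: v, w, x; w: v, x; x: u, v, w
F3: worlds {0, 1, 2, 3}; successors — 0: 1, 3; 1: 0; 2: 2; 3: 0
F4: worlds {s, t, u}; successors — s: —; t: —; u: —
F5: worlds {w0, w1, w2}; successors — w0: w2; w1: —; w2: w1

The schema corresponds to density: ∀x ∀y (Rxy → ∃z (Rxz ∧ Rzy)).
F1: fails — R02 but no z with R0z and Rz2.
F2: fails — Ruw but no z with Ruz and Rzw.
F3: fails — R10 but no z with R1z and Rz0.
F4: holds.
F5: fails — Rw0w2 but no z with Rw0z and Rzw2.
Valid on: F4.

F4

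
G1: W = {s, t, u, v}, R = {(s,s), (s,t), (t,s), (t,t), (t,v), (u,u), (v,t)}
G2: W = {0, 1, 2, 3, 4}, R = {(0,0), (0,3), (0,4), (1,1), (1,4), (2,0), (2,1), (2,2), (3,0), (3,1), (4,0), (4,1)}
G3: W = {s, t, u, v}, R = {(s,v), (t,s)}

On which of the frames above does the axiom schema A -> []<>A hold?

The schema corresponds to symmetry: forall x forall y (Rxy -> Ryx).
G1: satisfies the condition.
G2: fails — R31 but not R13.
G3: fails — Rsv but not Rvs.
Valid on: G1.

G1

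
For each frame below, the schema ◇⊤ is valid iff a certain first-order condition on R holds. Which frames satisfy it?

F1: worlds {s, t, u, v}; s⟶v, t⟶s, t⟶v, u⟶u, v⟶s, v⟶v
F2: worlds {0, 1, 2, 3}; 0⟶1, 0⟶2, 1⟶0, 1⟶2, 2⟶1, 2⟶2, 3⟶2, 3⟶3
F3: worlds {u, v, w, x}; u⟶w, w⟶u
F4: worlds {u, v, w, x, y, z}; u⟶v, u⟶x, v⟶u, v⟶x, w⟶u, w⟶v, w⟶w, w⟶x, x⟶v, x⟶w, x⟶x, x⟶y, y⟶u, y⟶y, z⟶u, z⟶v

This is the axiom for seriality; its first-order frame correspondent is ∀x ∃y Rxy.
F1: condition met.
F2: condition met.
F3: fails — world v has no successor.
F4: condition met.
Valid on: F1, F2, F4.

F1, F2, F4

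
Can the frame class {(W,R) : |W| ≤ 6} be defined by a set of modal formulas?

No

Any modally definable frame class is closed under disjoint unions.
Any modal formula valid on each of 7 disjoint one-world frames is valid on their disjoint union (validity is preserved under disjoint unions). Each one-world frame has |W|=1≤6, but the union has |W|=7.
So the class is not modally definable.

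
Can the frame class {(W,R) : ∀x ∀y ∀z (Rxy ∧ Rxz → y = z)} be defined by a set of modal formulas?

Yes — defined by ◇r → □r

This is a Sahlqvist condition; the CD axiom ◇r → □r defines it.
Suppose ◇r→□r is valid. Take Rxy, Rxz and set V(r)={y}. Then ◇r at x, so □r at x, so r at z, i.e. z=y.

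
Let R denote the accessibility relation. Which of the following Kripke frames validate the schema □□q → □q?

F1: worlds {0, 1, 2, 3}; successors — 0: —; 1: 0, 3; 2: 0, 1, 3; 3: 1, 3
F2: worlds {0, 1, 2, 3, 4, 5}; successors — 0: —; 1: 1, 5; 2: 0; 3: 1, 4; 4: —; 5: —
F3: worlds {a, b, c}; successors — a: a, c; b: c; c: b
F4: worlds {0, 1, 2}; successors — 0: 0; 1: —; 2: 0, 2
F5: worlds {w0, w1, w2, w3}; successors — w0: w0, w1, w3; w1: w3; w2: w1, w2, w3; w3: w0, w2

F4

Frame correspondent (Sahlqvist): ∀x ∀y (Rxy → ∃z (Rxz ∧ Rzy)) — i.e. density.
F1: fails — R10 but no z with R1z and Rz0.
F2: fails — R34 but no z with R3z and Rz4.
F3: fails — Rbc but no z with Rbz and Rzc.
F4: ✓.
F5: fails — Rw1w3 but no z with Rw1z and Rzw3.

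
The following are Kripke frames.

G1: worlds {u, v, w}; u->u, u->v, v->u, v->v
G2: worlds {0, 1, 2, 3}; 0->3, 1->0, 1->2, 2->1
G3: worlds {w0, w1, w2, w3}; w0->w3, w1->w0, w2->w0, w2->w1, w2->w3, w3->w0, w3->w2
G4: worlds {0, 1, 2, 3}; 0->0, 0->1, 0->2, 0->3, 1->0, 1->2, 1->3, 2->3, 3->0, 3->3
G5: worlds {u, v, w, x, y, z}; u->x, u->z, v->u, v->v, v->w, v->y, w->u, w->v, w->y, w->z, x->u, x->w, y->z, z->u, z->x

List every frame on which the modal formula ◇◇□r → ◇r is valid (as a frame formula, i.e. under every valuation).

This is the axiom for a generalized confluence (Geach) condition; its first-order frame correspondent is ∀x ∀y (xR²y → ∃w (yRw ∧ xRw)).
G1: holds.
G2: fails — 1R²3 but no w with 3Rw and 1Rw.
G3: fails — w3R²w0 but no w with w0Rw and w3Rw.
G4: holds.
G5: fails — uR²x but no t with xRt and uRt.
Valid on: G1, G4.

G1, G4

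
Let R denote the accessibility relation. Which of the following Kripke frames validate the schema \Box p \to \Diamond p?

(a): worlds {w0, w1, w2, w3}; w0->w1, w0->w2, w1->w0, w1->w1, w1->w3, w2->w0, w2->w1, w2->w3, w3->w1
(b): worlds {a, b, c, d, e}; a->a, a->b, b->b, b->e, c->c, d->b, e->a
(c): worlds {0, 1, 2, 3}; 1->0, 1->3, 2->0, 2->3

(a), (b)

This is the axiom for seriality; its first-order frame correspondent is \forall x \exists y Rxy.
(a): satisfies the condition.
(b): satisfies the condition.
(c): fails — world 0 has no successor.
Valid on: (a), (b).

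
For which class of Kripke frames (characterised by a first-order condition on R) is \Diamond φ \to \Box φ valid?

Partial functionality

This schema is the CD axiom.
It corresponds to partial functionality: \forall x \forall y \forall z (Rxy \wedge Rxz \to y = z).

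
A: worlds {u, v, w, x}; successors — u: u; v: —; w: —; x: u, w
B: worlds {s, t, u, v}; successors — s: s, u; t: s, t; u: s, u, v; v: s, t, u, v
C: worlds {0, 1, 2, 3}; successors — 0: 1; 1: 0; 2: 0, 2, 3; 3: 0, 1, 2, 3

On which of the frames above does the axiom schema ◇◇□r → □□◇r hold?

A, B

This is the axiom for a generalized confluence (Geach) condition; its first-order frame correspondent is ∀x ∀y ∀z ((xR²y ∧ xR²z) → ∃w (yRw ∧ zRw)).
A: satisfies the condition.
B: satisfies the condition.
C: fails — 2R²0, 2R²1 but no w with 0Rw and 1Rw.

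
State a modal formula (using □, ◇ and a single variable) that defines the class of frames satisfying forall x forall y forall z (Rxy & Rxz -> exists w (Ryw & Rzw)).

A defining formula is ◇□s → □◇s (the .2 axiom).
Suppose ◇□s→□◇s is valid. Take Rxy, Rxz and set V(s)={w : Ryw}. Then □s at y so ◇□s at x, so □◇s at x, so ◇s at z, giving w with Rzw and Ryw.

◇□s → □◇s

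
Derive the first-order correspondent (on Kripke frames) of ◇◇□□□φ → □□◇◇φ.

∀x ∀y ∀z ((xR²y ∧ xR²z) → ∃w (yR³w ∧ zR²w))

This is a Sahlqvist (Geach-type) schema ◇^2□^3φ → □^2◇^2φ.
First-order correspondent: ∀x ∀y ∀z ((xR²y ∧ xR²z) → ∃w (yR³w ∧ zR²w)).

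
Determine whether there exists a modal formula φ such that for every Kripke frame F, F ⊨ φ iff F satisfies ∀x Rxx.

Yes: it is reflexivity, defined by the T schema □q → q.
Suppose □q→q is valid. At any x set V(q)={w : Rxw}. Then □q holds at x, so q holds at x, i.e. Rxx.

Definable; □q → q defines it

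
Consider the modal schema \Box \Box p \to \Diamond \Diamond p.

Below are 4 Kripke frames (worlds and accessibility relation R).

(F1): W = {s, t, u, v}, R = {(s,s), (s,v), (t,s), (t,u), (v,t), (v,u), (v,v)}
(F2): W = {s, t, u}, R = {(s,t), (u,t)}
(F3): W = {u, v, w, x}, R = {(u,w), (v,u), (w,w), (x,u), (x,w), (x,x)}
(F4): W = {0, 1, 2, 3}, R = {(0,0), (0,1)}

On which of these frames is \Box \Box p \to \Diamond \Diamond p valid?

(F3)

The schema corresponds to a generalized confluence (Geach) condition: \forall x \exists w (x R^2 w \wedge x R^2 w).
(F1): fails — at u but no w with uR²w and uR²w.
(F2): fails — at s but no w with sR²w and sR²w.
(F3): holds.
(F4): fails — at 1 but no w with 1R²w and 1R²w.
Valid on: (F3).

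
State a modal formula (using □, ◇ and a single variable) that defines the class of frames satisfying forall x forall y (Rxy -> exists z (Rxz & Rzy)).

A defining formula is □□s → □s (the C4 axiom).
Suppose □□s→□s is valid. Take Rxy and set V(s)={w : xR²w}. Then □□s at x, so □s at x, so s at y, i.e. ∃z(Rxz∧Rzy).

□□s → □s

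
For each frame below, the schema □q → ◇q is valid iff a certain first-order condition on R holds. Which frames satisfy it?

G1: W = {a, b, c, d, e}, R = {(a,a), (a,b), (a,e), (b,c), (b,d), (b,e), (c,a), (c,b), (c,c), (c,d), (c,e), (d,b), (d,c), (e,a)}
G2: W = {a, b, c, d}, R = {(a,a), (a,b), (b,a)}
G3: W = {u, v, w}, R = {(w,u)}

This is the axiom for seriality; its first-order frame correspondent is ∀x ∃y Rxy.
G1: ✓.
G2: fails — world c has no successor.
G3: fails — world u has no successor.

G1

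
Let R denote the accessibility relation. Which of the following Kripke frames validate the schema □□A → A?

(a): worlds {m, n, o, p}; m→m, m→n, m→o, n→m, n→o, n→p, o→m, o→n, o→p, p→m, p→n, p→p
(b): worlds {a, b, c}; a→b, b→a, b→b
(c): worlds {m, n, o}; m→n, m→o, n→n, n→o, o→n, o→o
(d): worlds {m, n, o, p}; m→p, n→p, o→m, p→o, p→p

(a)

The schema corresponds to a generalized confluence (Geach) condition: ∀x ∃w (xR²w ∧ x = w).
(a): ✓.
(b): fails — at c but no w with cR²w and c=w.
(c): fails — at m but no w with mR²w and m=w.
(d): fails — at m but no w with mR²w and m=w.
Valid on: (a).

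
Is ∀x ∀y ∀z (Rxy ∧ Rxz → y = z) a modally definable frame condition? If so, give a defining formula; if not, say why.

The condition is partial functionality. A defining modal formula is ◇r → □r.

Yes — defined by ◇r → □r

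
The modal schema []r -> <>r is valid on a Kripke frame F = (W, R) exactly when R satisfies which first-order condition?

seriality: forall x exists y Rxy

Suppose □r→◇r is valid. At any x set V(r)=W. Then □r at x, so ◇r at x, so x has a successor.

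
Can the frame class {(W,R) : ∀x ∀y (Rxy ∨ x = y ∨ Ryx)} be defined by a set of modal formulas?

If a class were modally definable it would be closed under disjoint unions (Goldblatt–Thomason).
Take 2 disjoint single-world reflexive frames: each is trivially connected, but their disjoint union has 2 worlds with no edge between distinct components, so it is not connected.
So no modal formula (or set of formulas) defines exactly the connected frames.

Not modally definable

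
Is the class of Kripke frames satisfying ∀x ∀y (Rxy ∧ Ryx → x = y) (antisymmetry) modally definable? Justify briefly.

Any modally definable frame class is closed under surjective bounded morphisms.
The 8-cycle (worlds w0,w1,w2,w3,w4,w5,w6,w7 with w0→w1→w2→w3→w4→w5→w6→w7→w0) is antisymmetric. Sending even-indexed worlds to s and odd-indexed worlds to t is a surjective bounded morphism onto the two-world frame with s↔t, which is not antisymmetric.
Hence antisymmetry is not modally definable.

Not modally definable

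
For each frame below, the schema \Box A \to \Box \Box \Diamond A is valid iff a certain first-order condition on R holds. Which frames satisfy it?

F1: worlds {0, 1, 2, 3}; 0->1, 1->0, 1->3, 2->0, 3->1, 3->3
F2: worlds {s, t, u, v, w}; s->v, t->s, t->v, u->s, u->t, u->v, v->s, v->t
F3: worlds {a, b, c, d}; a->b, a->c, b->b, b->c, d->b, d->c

Frame correspondent (Sahlqvist): \forall x \forall z (x R^2 z \to \exists w (xRw \wedge zRw)) — i.e. a generalized confluence (Geach) condition.
F1: ✓.
F2: fails — vR²s but no w* with vRw* and sRw*.
F3: fails — aR²c but no w with aRw and cRw.
Valid on: F1.

F1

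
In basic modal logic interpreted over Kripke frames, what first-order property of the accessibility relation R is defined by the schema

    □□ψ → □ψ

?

Suppose □□ψ→□ψ is valid. Take Rxy and set V(ψ)={w : xR²w}. Then □□ψ at x, so □ψ at x, so ψ at y, i.e. ∃z(Rxz∧Rzy).
Conversely, on a frame with density the schema holds at every world under every valuation.
So the correspondent is density.

density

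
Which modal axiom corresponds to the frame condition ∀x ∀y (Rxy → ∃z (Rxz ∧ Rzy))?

A defining formula is □□ψ → □ψ (the C4 axiom).
Suppose □□ψ→□ψ is valid. Take Rxy and set V(ψ)={w : xR²w}. Then □□ψ at x, so □ψ at x, so ψ at y, i.e. ∃z(Rxz∧Rzy).

□□ψ → □ψ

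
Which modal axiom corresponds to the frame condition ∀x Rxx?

This is reflexivity; the standard corresponding axiom is T: □p → p.

□p → p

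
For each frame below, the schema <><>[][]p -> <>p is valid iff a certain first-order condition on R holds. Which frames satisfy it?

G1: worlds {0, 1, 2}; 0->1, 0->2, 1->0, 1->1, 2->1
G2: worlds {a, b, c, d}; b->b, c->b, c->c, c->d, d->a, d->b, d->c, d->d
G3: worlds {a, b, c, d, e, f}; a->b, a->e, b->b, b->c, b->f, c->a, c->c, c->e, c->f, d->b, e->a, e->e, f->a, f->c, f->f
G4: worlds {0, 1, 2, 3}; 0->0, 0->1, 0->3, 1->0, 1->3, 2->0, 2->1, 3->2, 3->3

G1, G3, G4

This is the axiom for a generalized confluence (Geach) condition; its first-order frame correspondent is forall x forall y (x R^2 y -> exists w (y R^2 w & xRw)).
G1: satisfies the condition.
G2: fails — cR²a but no w with aR²w and cRw.
G3: satisfies the condition.
G4: satisfies the condition.
Valid on: G1, G3, G4.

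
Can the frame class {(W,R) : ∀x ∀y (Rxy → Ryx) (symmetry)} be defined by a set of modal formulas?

Yes, by p → □◇p

The condition is symmetry. A defining modal formula is p → □◇p.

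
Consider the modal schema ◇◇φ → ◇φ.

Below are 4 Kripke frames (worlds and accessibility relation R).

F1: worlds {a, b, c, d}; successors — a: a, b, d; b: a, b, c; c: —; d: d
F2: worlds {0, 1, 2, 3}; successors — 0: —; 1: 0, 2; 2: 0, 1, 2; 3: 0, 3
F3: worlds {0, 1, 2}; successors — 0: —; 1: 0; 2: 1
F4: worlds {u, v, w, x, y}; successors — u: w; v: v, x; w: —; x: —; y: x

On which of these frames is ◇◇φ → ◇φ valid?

F4

This is the axiom for transitivity; its first-order frame correspondent is ∀x ∀y ∀z (Rxy ∧ Ryz → Rxz).
F1: fails — Rab and Rbc but not Rac.
F2: fails — R12 and R21 but not R11.
F3: fails — R21 and R10 but not R20.
F4: ✓.
Valid on: F4.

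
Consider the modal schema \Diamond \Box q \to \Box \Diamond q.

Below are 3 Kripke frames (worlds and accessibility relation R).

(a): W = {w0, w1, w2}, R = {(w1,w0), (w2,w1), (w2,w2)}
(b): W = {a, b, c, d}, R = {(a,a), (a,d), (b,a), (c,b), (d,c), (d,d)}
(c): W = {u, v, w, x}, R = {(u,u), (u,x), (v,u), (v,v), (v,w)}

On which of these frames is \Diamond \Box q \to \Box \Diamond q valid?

none

The schema corresponds to convergence: \forall x \forall y \forall z (Rxy \wedge Rxz \to \exists w (Ryw \wedge Rzw)).
(a): fails — Rw1w0 and Rw1w0 but w0 and w0 have no common successor.
(b): fails — Rdc and Rdd but c and d have no common successor.
(c): fails — Ruu and Rux but u and x have no common successor.
Valid on no frame.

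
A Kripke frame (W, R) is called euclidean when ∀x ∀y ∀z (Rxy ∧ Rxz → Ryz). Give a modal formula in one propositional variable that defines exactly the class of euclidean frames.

The condition is the Euclidean property. The 5 schema ◇r → □◇r defines it.
Suppose ◇r→□◇r is valid. Take Rxy, Rxz and set V(r)={y}. Then ◇r at x, so □◇r at x, so ◇r at z, so some w with Rzw has r; w=y, i.e. Rzy. By symmetry of the argument, Ryz.

◇r → □◇r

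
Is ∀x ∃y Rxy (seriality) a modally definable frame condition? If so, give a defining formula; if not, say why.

Yes, by □p → ◇p

The condition is seriality. A defining modal formula is □p → ◇p.
Suppose □p→◇p is valid. At any x set V(p)=W. Then □p at x, so ◇p at x, so x has a successor.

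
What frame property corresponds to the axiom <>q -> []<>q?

Suppose ◇q→□◇q is valid. Take Rxy, Rxz and set V(q)={y}. Then ◇q at x, so □◇q at x, so ◇q at z, so some w with Rzw has q; w=y, i.e. Rzy. By symmetry of the argument, Ryz.

the Euclidean property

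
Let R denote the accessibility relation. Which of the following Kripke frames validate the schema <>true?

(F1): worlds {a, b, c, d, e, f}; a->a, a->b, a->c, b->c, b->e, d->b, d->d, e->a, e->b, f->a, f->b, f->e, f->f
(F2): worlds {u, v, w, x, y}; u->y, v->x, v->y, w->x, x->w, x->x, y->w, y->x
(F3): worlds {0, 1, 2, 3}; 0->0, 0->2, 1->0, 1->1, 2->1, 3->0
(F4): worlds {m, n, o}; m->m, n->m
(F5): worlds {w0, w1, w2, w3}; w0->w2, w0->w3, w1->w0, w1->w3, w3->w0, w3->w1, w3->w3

(F2), (F3)

This is the axiom for seriality; its first-order frame correspondent is forall x exists y Rxy.
(F1): fails — world c has no successor.
(F2): ✓.
(F3): ✓.
(F4): fails — world o has no successor.
(F5): fails — world w2 has no successor.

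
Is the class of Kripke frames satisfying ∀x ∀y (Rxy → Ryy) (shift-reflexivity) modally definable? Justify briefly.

The condition is shift-reflexivity. A defining modal formula is □(□q → q).

Yes, by □(□q → q)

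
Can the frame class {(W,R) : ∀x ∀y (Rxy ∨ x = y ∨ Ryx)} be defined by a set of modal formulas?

No — not modally definable

If a class were modally definable it would be closed under disjoint unions (Goldblatt–Thomason).
Take 4 disjoint single-world reflexive frames: each is trivially connected, but their disjoint union has 4 worlds with no edge between distinct components, so it is not connected.
Hence connectedness of R is not modally definable.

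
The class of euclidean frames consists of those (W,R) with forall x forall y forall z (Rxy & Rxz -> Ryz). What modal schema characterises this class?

A defining formula is ◇r → □◇r (the 5 axiom).

◇r → □◇r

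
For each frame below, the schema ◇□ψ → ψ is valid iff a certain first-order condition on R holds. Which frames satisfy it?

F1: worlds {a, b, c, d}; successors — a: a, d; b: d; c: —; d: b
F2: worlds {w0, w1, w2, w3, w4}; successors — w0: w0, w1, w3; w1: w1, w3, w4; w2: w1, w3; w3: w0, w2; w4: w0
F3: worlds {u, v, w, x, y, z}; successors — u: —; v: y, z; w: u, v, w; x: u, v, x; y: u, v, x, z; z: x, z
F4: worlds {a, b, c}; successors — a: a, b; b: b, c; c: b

The schema corresponds to symmetry: ∀x ∀y (Rxy → Ryx).
F1: fails — Rad but not Rda.
F2: fails — Rw1w3 but not Rw3w1.
F3: fails — Ryx but not Rxy.
F4: fails — Rab but not Rba.

none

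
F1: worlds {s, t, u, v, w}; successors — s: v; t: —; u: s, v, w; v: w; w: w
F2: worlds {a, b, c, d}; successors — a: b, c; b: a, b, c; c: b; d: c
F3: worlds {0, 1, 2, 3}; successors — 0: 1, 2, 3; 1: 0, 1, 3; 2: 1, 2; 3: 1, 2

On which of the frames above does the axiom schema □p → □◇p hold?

This is the axiom for a generalized confluence (Geach) condition; its first-order frame correspondent is ∀x ∀z (xRz → ∃w (xRw ∧ zRw)).
F1: fails — sRv but no w* with sRw* and vRw*.
F2: fails — dRc but no w with dRw and cRw.
F3: holds.
Valid on: F3.

F3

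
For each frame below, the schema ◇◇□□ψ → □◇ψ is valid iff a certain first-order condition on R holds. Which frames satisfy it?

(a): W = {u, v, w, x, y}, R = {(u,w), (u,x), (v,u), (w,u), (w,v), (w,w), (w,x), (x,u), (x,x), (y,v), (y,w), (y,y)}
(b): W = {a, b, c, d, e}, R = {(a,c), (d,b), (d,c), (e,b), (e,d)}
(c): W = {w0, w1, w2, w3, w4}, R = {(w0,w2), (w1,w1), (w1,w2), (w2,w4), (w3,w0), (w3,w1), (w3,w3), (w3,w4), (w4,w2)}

none

This is the axiom for a generalized confluence (Geach) condition; its first-order frame correspondent is ∀x ∀y ∀z ((xR²y ∧ xRz) → ∃w (yR²w ∧ zRw)).
(a): fails — wR²v, wRv but no t with vR²t and vRt.
(b): fails — eR²b, eRb but no w with bR²w and bRw.
(c): fails — w1R²w2, w1Rw2 but no w with w2R²w and w2Rw.
Valid on no frame.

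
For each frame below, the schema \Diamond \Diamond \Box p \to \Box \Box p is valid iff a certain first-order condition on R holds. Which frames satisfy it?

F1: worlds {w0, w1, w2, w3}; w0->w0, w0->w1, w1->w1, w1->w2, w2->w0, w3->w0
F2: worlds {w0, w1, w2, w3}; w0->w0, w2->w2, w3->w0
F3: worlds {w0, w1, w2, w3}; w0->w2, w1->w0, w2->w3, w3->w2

The schema corresponds to a generalized confluence (Geach) condition: \forall x \forall y \forall z ((x R^2 y \wedge x R^2 z) \to \exists w (yRw \wedge z = w)).
F1: fails — w0R²w0, w0R²w2 but no w with w0Rw and w2=w.
F2: satisfies the condition.
F3: fails — w0R²w3, w0R²w3 but no w with w3Rw and w3=w.
Valid on: F2.

F2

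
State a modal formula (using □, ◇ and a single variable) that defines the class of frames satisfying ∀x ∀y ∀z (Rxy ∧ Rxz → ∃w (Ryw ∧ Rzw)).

A defining formula is ◇□q → □◇q (the .2 axiom).
Suppose ◇□q→□◇q is valid. Take Rxy, Rxz and set V(q)={w : Ryw}. Then □q at y so ◇□q at x, so □◇q at x, so ◇q at z, giving w with Rzw and Ryw.

◇□q → □◇q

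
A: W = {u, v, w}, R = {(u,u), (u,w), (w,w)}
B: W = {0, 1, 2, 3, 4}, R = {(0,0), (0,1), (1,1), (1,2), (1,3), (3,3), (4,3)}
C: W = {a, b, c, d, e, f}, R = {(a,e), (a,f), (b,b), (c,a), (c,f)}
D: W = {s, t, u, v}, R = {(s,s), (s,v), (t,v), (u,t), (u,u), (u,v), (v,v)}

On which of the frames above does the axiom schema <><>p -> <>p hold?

A, D

This is the axiom for a generalized confluence (Geach) condition; its first-order frame correspondent is forall x forall y (x R^2 y -> exists w (y = w & xRw)).
A: ✓.
B: fails — 0R²2 but no w with 2=w and 0Rw.
C: fails — cR²e but no w with e=w and cRw.
D: ✓.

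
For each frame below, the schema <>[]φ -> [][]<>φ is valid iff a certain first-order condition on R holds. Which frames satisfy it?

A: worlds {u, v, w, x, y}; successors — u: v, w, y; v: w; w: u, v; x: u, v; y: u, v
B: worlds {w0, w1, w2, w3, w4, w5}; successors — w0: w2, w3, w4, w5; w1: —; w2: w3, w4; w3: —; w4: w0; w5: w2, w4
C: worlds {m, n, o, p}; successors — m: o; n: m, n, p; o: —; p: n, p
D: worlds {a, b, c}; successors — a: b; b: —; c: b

D

The schema corresponds to a generalized confluence (Geach) condition: forall x forall y forall z ((xRy & x R^2 z) -> exists w (yRw & zRw)).
A: fails — uRv, uR²w but no t with vRt and wRt.
B: fails — w0Rw2, w0R²w3 but no w with w2Rw and w3Rw.
C: fails — nRm, nR²n but no w with mRw and nRw.
D: ✓.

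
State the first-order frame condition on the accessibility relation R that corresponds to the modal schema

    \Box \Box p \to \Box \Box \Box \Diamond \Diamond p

This is a Sahlqvist (Geach-type) schema ◇^0□^2p → □^3◇^2p.
Minimal-valuation argument: fix x; take any y with xR^0y and any z with xR^3z. Set V(p) to the set of worlds R-reachable from y in exactly 2 steps. Then □^2p holds at y, so the antecedent holds at x; validity forces ◇^2p at z, giving a w with zR^2w and yR^2w.
First-order correspondent: \forall x \forall z (x R^3 z \to \exists w (x R^2 w \wedge z R^2 w)).

\forall x \forall z (x R^3 z \to \exists w (x R^2 w \wedge z R^2 w))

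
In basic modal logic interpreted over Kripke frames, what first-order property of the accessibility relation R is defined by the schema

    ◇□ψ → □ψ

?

the Euclidean property: ∀x ∀y ∀z (Rxy ∧ Rxz → Ryz)

This schema is equivalent to the 5 axiom ◇ψ → □◇ψ.
It corresponds to the Euclidean property: ∀x ∀y ∀z (Rxy ∧ Rxz → Ryz).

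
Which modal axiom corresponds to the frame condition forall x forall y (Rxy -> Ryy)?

□(□q → q)

This is shift-reflexivity; the standard corresponding axiom is T□: □(□q → q).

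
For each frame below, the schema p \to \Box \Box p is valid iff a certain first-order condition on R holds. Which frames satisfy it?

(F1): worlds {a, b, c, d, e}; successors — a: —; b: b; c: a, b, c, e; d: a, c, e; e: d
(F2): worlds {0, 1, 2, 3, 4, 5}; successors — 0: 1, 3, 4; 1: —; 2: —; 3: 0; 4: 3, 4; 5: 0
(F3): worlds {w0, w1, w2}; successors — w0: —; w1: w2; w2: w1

(F3)

The schema corresponds to a generalized confluence (Geach) condition: \forall x \forall z (x R^2 z \to \exists w (x = w \wedge z = w)).
(F1): fails — cR²a but c ≠ a.
(F2): fails — 0R²3 but 0 ≠ 3.
(F3): holds.
Valid on: (F3).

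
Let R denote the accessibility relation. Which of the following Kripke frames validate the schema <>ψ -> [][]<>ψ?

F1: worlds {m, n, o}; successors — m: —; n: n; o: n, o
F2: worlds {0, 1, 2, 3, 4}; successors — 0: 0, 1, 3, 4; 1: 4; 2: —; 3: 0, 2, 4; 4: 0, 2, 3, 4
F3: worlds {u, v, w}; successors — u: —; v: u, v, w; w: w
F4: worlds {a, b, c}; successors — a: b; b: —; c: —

This is the axiom for a generalized confluence (Geach) condition; its first-order frame correspondent is forall x forall y forall z ((xRy & x R^2 z) -> exists w (y = w & zRw)).
F1: fails — oRo, oR²n but no w with o=w and nRw.
F2: fails — 0R0, 0R²1 but no w with 0=w and 1Rw.
F3: fails — vRu, vR²u but no t with u=t and uRt.
F4: ✓.
Valid on: F4.

F4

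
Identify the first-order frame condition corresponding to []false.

emptiness of R: forall x forall y ~Rxy

□⊥ is valid iff no world has any successor (otherwise □⊥ fails at any world with one).
Conversely, on a frame with emptiness of R the schema holds at every world under every valuation.
Frame condition: forall x forall y ~Rxy.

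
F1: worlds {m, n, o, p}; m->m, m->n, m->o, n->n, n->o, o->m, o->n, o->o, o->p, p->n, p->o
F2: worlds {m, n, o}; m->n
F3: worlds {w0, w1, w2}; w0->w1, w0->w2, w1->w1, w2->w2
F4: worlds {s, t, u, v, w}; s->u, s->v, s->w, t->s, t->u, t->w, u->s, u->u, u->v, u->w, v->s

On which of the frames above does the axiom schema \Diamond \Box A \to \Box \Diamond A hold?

This is the axiom for convergence; its first-order frame correspondent is \forall x \forall y \forall z (Rxy \wedge Rxz \to \exists w (Ryw \wedge Rzw)).
F1: condition met.
F2: fails — Rmn and Rmn but n and n have no common successor.
F3: fails — Rw0w1 and Rw0w2 but w1 and w2 have no common successor.
F4: fails — Rsv and Rsw but v and w have no common successor.

F1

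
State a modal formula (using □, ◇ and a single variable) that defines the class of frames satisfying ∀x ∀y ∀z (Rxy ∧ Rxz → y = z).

◇p → □p

The condition is partial functionality. The CD schema ◇p → □p defines it.
Suppose ◇p→□p is valid. Take Rxy, Rxz and set V(p)={y}. Then ◇p at x, so □p at x, so p at z, i.e. z=y.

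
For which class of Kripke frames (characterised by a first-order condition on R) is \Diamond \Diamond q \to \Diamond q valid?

Replacing q by ¬q and contraposing gives the equivalent schema □q → □□q.
Suppose □q→□□q is valid. Take Rxy, Ryz and set V(q)={w : Rxw}. Then □q at x, so □□q at x, so □q at y, so q at z, i.e. Rxz.

transitivity: \forall x \forall y \forall z (Rxy \wedge Ryz \to Rxz)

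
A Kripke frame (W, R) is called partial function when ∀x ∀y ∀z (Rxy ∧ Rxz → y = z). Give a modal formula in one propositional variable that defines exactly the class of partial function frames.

◇ψ → □ψ

A defining formula is ◇ψ → □ψ (the CD axiom).
Suppose ◇ψ→□ψ is valid. Take Rxy, Rxz and set V(ψ)={y}. Then ◇ψ at x, so □ψ at x, so ψ at z, i.e. z=y.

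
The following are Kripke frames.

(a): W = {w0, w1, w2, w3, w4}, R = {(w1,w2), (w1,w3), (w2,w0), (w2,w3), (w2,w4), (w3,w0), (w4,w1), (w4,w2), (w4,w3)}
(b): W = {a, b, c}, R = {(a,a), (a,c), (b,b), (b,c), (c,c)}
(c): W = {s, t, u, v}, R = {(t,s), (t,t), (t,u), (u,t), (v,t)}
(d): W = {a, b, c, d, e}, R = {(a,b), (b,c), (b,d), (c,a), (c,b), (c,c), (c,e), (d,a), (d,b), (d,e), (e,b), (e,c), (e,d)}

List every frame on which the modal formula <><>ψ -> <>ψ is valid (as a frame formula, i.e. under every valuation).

The schema corresponds to transitivity: forall x forall y forall z (Rxy & Ryz -> Rxz).
(a): fails — Rw1w2 and Rw2w4 but not Rw1w4.
(b): holds.
(c): fails — Rut and Rts but not Rus.
(d): fails — Rbc and Rcb but not Rbb.
Valid on: (b).

(b)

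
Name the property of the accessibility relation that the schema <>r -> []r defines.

This schema is the CD axiom.
Its frame correspondent is partial functionality — forall x forall y forall z (Rxy & Rxz -> y = z).

partial functionality: forall x forall y forall z (Rxy & Rxz -> y = z)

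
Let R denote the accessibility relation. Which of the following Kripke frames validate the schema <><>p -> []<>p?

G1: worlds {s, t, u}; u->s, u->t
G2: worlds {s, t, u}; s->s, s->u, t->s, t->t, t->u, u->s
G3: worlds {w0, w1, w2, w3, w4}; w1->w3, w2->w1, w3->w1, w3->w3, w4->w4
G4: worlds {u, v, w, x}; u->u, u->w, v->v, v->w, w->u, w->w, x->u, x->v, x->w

This is the axiom for a generalized confluence (Geach) condition; its first-order frame correspondent is forall x forall y forall z ((x R^2 y & xRz) -> exists w (y = w & zRw)).
G1: condition met.
G2: fails — sR²u, sRu but no w with u=w and uRw.
G3: fails — w3R²w1, w3Rw1 but no w with w1=w and w1Rw.
G4: fails — vR²u, vRv but no t with u=t and vRt.
Valid on: G1.

G1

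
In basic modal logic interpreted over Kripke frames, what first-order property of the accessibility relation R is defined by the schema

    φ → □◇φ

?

symmetry

Suppose φ→□◇φ is valid. Take Rxy and set V(φ)={x}. Then φ at x, so □◇φ at x, so ◇φ at y, so some z with Ryz has φ; z=x, i.e. Ryx.
Conversely, on a frame with symmetry the schema holds at every world under every valuation.
So the correspondent is symmetry.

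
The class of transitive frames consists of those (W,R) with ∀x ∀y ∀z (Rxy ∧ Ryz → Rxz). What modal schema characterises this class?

□r → □□r

A defining formula is □r → □□r (the 4 axiom).
Suppose □r→□□r is valid. Take Rxy, Ryz and set V(r)={w : Rxw}. Then □r at x, so □□r at x, so □r at y, so r at z, i.e. Rxz.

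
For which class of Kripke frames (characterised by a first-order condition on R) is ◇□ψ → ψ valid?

This is frame-equivalent to ψ → □◇ψ (substitute ¬ψ for ψ and contrapose).
Suppose ψ→□◇ψ is valid. Take Rxy and set V(ψ)={x}. Then ψ at x, so □◇ψ at x, so ◇ψ at y, so some z with Ryz has ψ; z=x, i.e. Ryx.
Conversely, any frame satisfying ∀x ∀y (Rxy → Ryx) validates the schema.
So the correspondent is symmetry.

Symmetry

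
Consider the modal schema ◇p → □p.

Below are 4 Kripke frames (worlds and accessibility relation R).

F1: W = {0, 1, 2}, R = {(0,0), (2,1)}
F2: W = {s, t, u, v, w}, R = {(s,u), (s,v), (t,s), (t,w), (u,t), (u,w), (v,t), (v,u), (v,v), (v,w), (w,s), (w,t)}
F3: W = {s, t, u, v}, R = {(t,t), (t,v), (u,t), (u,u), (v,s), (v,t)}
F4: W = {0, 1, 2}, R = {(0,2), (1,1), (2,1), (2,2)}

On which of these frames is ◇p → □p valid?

F1

This is the axiom for partial functionality; its first-order frame correspondent is ∀x ∀y ∀z (Rxy ∧ Rxz → y = z).
F1: ✓.
F2: fails — s sees both u and v.
F3: fails — t sees both t and v.
F4: fails — 2 sees both 1 and 2.
Valid on: F1.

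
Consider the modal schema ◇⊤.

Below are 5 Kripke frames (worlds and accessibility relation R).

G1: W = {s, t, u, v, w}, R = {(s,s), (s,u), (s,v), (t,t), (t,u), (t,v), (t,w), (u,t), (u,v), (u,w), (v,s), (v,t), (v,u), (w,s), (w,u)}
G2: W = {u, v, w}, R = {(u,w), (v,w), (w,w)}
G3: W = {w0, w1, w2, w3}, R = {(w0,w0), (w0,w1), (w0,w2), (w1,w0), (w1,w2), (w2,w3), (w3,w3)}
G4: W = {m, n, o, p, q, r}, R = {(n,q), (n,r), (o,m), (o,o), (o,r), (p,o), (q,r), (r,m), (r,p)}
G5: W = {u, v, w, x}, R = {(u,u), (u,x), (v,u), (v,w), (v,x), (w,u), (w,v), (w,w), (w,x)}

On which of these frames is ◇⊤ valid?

This is the axiom for seriality; its first-order frame correspondent is ∀x ∃y Rxy.
G1: satisfies the condition.
G2: satisfies the condition.
G3: satisfies the condition.
G4: fails — world m has no successor.
G5: fails — world x has no successor.
Valid on: G1, G2, G3.

G1, G2, G3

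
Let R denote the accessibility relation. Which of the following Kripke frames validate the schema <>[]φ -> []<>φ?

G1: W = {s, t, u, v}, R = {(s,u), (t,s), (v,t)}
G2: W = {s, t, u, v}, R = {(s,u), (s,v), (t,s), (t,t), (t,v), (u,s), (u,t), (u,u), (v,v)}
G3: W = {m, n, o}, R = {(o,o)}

Frame correspondent (Sahlqvist): forall x forall y forall z (Rxy & Rxz -> exists w (Ryw & Rzw)) — i.e. convergence.
G1: fails — Rsu and Rsu but u and u have no common successor.
G2: fails — Rsv and Rsu but v and u have no common successor.
G3: ✓.
Valid on: G3.

G3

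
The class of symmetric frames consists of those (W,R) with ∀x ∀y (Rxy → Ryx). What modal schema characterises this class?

ψ → □◇ψ

This is symmetry; the standard corresponding axiom is B: ψ → □◇ψ.
Suppose ψ→□◇ψ is valid. Take Rxy and set V(ψ)={x}. Then ψ at x, so □◇ψ at x, so ◇ψ at y, so some z with Ryz has ψ; z=x, i.e. Ryx.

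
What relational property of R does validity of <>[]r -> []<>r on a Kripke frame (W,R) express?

Suppose ◇□r→□◇r is valid. Take Rxy, Rxz and set V(r)={w : Ryw}. Then □r at y so ◇□r at x, so □◇r at x, so ◇r at z, giving w with Rzw and Ryw.

convergence: forall x forall y forall z (Rxy & Rxz -> exists w (Ryw & Rzw))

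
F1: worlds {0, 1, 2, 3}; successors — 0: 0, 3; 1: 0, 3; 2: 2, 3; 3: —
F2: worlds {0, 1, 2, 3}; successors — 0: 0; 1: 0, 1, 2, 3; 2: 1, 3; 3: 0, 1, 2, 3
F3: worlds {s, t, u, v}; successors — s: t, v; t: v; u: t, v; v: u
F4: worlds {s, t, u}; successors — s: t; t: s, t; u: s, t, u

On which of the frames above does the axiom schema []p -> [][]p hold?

This is the axiom for transitivity; its first-order frame correspondent is forall x forall y forall z (Rxy & Ryz -> Rxz).
F1: satisfies the condition.
F2: fails — R23 and R32 but not R22.
F3: fails — Ruv and Rvu but not Ruu.
F4: fails — Rst and Rts but not Rss.

F1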